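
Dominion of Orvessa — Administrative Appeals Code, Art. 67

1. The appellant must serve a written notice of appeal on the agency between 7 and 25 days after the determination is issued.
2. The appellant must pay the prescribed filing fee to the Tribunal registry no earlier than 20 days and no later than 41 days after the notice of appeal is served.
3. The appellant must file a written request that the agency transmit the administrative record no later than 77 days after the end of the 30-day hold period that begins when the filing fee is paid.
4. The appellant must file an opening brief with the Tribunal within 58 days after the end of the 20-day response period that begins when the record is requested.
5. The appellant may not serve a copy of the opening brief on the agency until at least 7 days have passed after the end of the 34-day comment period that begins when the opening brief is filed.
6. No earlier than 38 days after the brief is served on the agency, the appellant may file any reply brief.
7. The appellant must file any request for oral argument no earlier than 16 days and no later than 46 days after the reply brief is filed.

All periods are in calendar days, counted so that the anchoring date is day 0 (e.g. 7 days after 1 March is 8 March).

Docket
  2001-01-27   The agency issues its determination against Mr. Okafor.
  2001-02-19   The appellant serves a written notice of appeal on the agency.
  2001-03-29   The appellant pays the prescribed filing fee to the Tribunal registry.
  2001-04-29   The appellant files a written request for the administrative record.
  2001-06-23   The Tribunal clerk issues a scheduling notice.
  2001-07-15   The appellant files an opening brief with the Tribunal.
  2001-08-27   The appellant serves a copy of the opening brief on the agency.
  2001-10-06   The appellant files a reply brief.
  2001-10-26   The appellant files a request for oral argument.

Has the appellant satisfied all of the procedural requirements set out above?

(1) the permitted window runs from 2001-01-27 + 7 = 2001-02-03 to 2001-01-27 + 25 = 2001-02-21; done 2001-02-19, which is between those dates.
(2) the permitted window runs from 2001-02-19 + 20 = 2001-03-11 to 2001-02-19 + 41 = 2001-04-01; done 2001-03-29 — within the window.
(3) due by 2001-04-28 + 77 days = 2001-07-14; 2001-04-29 is within that limit.
(4) due by 2001-05-19 + 58 days = 2001-07-16; 2001-07-15 is within that limit.
(5) permitted from 2001-08-18 + 7 days = 2001-08-25 onward; done 2001-08-27, after the minimum wait.
(6) permitted from 2001-08-27 + 38 days = 2001-10-04 onward; done 2001-10-06 — permitted.
(7) the permitted window runs from 2001-10-06 + 16 = 2001-10-22 to 2001-10-06 + 46 = 2001-11-21; done 2001-10-26 — within the window.

Yes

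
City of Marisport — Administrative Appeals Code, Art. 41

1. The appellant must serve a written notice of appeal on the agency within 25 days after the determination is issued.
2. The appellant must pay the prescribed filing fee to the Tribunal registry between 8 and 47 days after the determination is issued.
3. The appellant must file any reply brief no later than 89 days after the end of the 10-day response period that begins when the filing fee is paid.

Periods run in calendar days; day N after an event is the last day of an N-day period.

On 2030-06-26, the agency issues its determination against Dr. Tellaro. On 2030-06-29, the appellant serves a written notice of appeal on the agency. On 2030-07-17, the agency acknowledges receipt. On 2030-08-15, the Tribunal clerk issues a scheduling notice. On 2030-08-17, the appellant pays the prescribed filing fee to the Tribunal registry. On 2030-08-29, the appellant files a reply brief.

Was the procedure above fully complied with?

No

(1) due by 2030-06-26 + 25 days = 2030-07-21; 2030-06-29 is within that limit.
(2) the permitted window runs from 2030-06-26 + 8 = 2030-07-04 to 2030-06-26 + 47 = 2030-08-12; 2030-08-17 is 5 days past the end of the window.
The analysis stops there.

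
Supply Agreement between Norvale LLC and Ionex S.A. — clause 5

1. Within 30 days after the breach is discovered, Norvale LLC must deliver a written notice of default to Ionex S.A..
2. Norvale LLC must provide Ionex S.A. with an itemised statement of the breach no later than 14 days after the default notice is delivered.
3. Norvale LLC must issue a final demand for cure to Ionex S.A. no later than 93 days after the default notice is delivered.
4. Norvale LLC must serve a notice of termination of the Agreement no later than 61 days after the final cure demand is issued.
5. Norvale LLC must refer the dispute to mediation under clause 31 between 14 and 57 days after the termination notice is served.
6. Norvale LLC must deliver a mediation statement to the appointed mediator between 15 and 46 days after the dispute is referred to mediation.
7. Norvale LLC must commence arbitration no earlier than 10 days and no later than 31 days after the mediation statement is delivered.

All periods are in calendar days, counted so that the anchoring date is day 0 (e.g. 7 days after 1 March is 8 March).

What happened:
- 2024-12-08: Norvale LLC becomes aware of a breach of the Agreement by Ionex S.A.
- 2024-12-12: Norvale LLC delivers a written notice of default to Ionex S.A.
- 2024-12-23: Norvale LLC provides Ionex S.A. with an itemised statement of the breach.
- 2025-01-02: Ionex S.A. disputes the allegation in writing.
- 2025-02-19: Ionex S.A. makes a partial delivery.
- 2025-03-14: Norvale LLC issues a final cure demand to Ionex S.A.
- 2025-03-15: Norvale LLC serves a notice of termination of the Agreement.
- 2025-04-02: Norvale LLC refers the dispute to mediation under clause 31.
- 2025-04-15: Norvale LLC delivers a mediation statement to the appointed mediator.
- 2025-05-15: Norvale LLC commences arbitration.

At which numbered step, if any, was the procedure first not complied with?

(1) due by 2024-12-08 + 30 days = 2025-01-07; 2024-12-12 is within that limit.
(2) due by 2024-12-12 + 14 days = 2024-12-26; 2024-12-23 is within that limit.
(3) due by 2024-12-12 + 93 days = 2025-03-15; completed 2025-03-14, before the deadline.
(4) due by 2025-03-14 + 61 days = 2025-05-14; completed 2025-03-15, before the deadline.
(5) the permitted window runs from 2025-03-15 + 14 = 2025-03-29 to 2025-03-15 + 57 = 2025-05-11; done 2025-04-02 — within the window.
(6) the permitted window runs from 2025-04-02 + 15 = 2025-04-17 to 2025-04-02 + 46 = 2025-05-18; 2025-04-15 is 2 days too early.

Step 6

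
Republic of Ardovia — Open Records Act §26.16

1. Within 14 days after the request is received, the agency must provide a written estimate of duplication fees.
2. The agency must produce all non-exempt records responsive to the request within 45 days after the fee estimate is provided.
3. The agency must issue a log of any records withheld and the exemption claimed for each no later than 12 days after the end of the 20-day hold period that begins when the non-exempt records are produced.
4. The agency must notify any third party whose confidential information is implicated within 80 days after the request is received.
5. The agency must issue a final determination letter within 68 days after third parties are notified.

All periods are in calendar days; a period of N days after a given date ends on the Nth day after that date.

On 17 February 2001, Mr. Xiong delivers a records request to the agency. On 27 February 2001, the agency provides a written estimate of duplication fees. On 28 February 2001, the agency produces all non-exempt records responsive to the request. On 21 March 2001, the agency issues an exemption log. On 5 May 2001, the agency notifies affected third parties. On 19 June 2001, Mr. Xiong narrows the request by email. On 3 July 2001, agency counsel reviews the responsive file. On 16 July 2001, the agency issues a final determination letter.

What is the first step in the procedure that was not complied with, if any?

Step 1: 14 days after 17 February 2001 (when the request is received) is 3 March 2001; 27 February 2001 is within that limit.
Step 2: 45 days after 27 February 2001 (when the fee estimate is provided) is 13 April 2001; 28 February 2001 is within that limit.
Step 3: 12 days after 20 March 2001 (end of the 20-day hold period, which began when the non-exempt records are produced on 28 February 2001) is 1 April 2001; done 21 March 2001 — timely.
Step 4: 80 days after 17 February 2001 (when the request is received) is 8 May 2001; completed 5 May 2001, before the deadline.
Step 5: 68 days after 5 May 2001 (when third parties are notified) is 12 July 2001; 16 July 2001 misses that deadline by 4 days.
That is the first point of non-compliance.

Step 5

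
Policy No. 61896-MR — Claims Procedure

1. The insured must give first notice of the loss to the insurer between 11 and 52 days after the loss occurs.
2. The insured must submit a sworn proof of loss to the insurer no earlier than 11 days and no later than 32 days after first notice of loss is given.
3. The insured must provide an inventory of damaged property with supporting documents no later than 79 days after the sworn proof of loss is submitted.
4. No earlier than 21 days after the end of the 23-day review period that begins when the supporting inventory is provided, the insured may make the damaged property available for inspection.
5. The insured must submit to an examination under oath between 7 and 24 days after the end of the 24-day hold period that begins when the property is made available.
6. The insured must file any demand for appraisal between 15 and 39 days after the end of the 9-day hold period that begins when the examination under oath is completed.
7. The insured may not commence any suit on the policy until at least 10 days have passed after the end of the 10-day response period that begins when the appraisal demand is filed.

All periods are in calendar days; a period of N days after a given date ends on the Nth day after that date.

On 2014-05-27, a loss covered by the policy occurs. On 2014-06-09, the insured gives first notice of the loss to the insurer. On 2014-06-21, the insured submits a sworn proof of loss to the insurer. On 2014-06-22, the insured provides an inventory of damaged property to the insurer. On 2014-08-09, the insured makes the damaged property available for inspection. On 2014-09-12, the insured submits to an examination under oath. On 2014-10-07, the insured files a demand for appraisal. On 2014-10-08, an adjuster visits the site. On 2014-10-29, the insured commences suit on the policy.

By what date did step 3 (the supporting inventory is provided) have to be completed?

2014-09-08

Step 3 runs from 2014-06-21, when the sworn proof of loss is submitted. 79 days after 2014-06-21 is 2014-09-08.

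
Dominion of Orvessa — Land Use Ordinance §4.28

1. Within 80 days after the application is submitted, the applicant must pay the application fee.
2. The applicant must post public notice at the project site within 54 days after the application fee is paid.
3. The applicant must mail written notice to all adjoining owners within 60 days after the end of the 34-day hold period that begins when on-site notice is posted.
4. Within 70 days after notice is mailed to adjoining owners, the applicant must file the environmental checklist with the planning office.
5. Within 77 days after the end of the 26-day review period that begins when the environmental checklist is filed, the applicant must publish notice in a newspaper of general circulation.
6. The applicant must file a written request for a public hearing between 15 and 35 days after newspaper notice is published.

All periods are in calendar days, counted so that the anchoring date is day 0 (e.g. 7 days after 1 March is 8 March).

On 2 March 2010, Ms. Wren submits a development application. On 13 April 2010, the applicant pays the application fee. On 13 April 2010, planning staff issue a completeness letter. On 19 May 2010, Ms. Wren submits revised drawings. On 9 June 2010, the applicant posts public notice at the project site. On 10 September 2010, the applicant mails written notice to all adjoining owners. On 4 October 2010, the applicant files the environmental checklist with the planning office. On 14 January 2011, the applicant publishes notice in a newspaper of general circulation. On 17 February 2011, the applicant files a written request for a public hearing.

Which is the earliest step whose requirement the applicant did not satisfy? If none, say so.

Step 2

Step 1 — counting 80 days from 2 March 2010 (when the application is submitted) gives a deadline of 21 May 2010; 13 April 2010 is within that limit.
Step 2 — counting 54 days from 13 April 2010 (when the application fee is paid) gives a deadline of 6 June 2010; not done until 9 June 2010, 3 days after the deadline.
Later steps need not be reached.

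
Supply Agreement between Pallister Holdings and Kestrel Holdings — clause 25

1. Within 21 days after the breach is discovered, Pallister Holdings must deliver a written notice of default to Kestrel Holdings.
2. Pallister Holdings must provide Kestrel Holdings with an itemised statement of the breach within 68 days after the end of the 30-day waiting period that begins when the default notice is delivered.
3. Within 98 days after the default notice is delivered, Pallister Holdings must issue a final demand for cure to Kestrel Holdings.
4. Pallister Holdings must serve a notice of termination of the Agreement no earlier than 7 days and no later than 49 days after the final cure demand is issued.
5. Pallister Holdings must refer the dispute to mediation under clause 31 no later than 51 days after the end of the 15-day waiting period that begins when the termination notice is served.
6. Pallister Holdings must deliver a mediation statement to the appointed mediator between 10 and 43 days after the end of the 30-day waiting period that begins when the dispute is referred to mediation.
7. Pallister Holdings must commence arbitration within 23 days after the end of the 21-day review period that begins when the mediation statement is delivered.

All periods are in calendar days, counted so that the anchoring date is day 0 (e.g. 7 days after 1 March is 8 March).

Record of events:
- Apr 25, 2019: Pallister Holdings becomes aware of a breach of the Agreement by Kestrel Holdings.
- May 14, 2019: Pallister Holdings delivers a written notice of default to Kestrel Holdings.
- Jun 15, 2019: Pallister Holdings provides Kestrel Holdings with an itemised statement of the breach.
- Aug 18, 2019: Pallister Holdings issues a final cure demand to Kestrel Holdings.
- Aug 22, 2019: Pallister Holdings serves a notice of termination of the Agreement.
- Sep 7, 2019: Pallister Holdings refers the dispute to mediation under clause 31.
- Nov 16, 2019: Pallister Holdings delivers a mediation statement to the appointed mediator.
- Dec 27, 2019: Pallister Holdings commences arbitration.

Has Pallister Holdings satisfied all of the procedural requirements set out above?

No

Step 1 — counting 21 days from Apr 25, 2019 (when the breach is discovered) gives a deadline of May 16, 2019; May 14, 2019 is within that limit.
Step 2 — counting 68 days from Jun 13, 2019 (end of the 30-day waiting period, which began when the default notice is delivered on May 14, 2019) gives a deadline of Aug 20, 2019; Jun 15, 2019 is within that limit.
Step 3 — counting 98 days from May 14, 2019 (when the default notice is delivered) gives a deadline of Aug 20, 2019; done Aug 18, 2019 — timely.
Step 4 — 7 and 49 days from Aug 18, 2019 (when the final cure demand is issued) are Aug 25, 2019 and Oct 6, 2019 respectively; done Aug 22, 2019 — 3 days before the window opened.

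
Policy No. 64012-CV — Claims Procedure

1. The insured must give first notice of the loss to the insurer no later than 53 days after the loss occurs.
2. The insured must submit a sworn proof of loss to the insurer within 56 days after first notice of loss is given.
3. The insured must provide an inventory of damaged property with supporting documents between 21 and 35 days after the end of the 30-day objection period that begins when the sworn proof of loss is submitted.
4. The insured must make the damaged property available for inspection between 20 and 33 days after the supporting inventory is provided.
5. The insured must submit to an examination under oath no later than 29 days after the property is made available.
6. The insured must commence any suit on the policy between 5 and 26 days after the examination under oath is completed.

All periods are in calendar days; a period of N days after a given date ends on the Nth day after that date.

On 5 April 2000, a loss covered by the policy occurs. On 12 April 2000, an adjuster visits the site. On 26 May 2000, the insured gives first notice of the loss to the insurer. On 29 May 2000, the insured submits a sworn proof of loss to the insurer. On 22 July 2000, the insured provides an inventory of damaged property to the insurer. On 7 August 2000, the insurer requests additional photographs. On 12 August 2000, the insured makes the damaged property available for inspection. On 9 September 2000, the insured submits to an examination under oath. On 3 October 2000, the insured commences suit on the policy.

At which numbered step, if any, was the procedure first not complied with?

(1) due by 5 April 2000 + 53 days = 28 May 2000; done 26 May 2000 — timely.
(2) due by 26 May 2000 + 56 days = 21 July 2000; 29 May 2000 is within that limit.
(3) the permitted window runs from 28 June 2000 + 21 = 19 July 2000 to 28 June 2000 + 35 = 2 August 2000; 22 July 2000 falls inside that range.
(4) the permitted window runs from 22 July 2000 + 20 = 11 August 2000 to 22 July 2000 + 33 = 24 August 2000; done 12 August 2000, which is between those dates.
(5) due by 12 August 2000 + 29 days = 10 September 2000; 9 September 2000 is within that limit.
(6) the permitted window runs from 9 September 2000 + 5 = 14 September 2000 to 9 September 2000 + 26 = 5 October 2000; done 3 October 2000 — within the window.

None — every step was satisfied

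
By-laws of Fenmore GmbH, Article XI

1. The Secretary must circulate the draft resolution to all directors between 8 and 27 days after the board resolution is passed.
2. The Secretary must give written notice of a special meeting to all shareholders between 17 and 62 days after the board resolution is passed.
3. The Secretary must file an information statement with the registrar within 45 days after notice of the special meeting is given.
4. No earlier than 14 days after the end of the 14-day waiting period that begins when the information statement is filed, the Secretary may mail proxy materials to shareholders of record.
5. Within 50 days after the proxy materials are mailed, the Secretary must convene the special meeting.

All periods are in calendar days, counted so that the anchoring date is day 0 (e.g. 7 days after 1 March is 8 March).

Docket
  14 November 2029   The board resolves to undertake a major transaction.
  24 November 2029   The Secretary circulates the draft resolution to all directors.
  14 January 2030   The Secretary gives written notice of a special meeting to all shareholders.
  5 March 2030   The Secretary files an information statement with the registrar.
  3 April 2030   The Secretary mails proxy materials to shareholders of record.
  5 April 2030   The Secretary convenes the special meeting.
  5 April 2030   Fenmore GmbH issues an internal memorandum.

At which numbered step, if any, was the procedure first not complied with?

Step 3

(1) the permitted window runs from 14 November 2029 + 8 = 22 November 2029 to 14 November 2029 + 27 = 11 December 2029; 24 November 2029 falls inside that range.
(2) the permitted window runs from 14 November 2029 + 17 = 1 December 2029 to 14 November 2029 + 62 = 15 January 2030; 14 January 2030 falls inside that range.
(3) due by 14 January 2030 + 45 days = 28 February 2030; done 5 March 2030 — 5 days late.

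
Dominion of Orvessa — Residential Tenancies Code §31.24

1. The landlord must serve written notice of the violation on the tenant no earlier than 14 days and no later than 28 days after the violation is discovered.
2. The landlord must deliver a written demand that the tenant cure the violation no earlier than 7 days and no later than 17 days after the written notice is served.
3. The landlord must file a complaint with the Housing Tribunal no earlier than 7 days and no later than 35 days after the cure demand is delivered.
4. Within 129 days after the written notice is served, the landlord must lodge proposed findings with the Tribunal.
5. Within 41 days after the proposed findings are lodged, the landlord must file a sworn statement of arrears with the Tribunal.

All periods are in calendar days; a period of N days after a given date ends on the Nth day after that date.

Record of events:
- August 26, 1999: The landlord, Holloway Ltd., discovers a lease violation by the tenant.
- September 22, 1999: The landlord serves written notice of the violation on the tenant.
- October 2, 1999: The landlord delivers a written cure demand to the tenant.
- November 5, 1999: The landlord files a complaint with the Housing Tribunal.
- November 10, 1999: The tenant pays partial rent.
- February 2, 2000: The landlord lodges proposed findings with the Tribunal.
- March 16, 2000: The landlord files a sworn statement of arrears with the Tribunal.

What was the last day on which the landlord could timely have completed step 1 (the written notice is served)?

September 23, 1999

Step 1 runs from August 26, 1999, when the violation is discovered. The window is 14–28 days after August 26, 1999; it closes on September 23, 1999.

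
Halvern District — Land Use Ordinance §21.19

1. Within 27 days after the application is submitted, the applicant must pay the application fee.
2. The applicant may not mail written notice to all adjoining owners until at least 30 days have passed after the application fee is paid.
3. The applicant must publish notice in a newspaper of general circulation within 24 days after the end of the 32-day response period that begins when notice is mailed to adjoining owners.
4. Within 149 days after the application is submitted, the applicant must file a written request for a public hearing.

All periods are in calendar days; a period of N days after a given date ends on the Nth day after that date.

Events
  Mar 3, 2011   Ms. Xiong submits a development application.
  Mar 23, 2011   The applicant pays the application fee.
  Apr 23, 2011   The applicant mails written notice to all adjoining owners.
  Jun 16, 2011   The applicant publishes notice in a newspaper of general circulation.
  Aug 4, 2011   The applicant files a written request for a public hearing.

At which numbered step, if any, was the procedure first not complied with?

Step 4

Step 1: 27 days after Mar 3, 2011 (when the application is submitted) is Mar 30, 2011; Mar 23, 2011 is within that limit.
Step 2: the earliest permitted date is 30 days after Mar 23, 2011 (when the application fee is paid), i.e. Apr 22, 2011; done Apr 23, 2011, after the minimum wait.
Step 3: 24 days after May 25, 2011 (end of the 32-day response period, which began when notice is mailed to adjoining owners on Apr 23, 2011) is Jun 18, 2011; done Jun 16, 2011 — timely.
Step 4: 149 days after Mar 3, 2011 (when the application is submitted) is Jul 30, 2011; Aug 4, 2011 misses that deadline by 5 days.
No need to go further; step 4 was not satisfied.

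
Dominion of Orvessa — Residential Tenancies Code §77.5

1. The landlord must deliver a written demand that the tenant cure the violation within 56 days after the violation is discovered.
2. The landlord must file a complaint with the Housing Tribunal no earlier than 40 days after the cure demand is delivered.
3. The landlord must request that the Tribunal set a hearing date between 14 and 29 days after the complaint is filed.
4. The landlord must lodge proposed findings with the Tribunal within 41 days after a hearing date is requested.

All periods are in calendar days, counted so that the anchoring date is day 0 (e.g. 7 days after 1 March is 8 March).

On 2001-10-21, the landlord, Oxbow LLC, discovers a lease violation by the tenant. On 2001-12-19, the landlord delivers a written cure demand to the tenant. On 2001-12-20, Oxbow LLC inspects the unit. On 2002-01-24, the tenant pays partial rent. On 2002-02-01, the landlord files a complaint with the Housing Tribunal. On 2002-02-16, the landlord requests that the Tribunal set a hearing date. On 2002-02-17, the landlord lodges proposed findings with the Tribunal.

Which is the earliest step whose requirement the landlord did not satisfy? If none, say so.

Step 1

Step 1 — counting 56 days from 2001-10-21 (when the violation is discovered) gives a deadline of 2001-12-16; 2001-12-19 misses that deadline by 3 days.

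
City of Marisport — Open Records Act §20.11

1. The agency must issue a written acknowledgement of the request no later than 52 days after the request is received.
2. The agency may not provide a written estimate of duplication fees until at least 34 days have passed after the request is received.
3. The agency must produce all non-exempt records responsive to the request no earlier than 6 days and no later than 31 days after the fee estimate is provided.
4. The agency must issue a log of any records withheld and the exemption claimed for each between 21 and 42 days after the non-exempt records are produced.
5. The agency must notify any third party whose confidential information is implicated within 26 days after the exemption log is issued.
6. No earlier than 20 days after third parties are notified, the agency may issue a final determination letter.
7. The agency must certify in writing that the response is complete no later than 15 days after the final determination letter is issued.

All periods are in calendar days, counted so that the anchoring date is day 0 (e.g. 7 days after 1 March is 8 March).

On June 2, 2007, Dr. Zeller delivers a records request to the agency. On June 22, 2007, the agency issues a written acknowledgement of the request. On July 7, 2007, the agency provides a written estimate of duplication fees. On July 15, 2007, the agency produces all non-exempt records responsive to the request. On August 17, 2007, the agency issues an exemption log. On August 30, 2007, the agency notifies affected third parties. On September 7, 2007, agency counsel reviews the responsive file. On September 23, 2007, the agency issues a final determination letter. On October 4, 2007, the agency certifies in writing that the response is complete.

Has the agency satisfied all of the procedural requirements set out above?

Yes

(1) due by June 2, 2007 + 52 days = July 24, 2007; done June 22, 2007 — timely.
(2) permitted from June 2, 2007 + 34 days = July 6, 2007 onward; done July 7, 2007, after the minimum wait.
(3) the permitted window runs from July 7, 2007 + 6 = July 13, 2007 to July 7, 2007 + 31 = August 7, 2007; July 15, 2007 falls inside that range.
(4) the permitted window runs from July 15, 2007 + 21 = August 5, 2007 to July 15, 2007 + 42 = August 26, 2007; done August 17, 2007, which is between those dates.
(5) due by August 17, 2007 + 26 days = September 12, 2007; August 30, 2007 is within that limit.
(6) permitted from August 30, 2007 + 20 days = September 19, 2007 onward; done September 23, 2007, after the minimum wait.
(7) due by September 23, 2007 + 15 days = October 8, 2007; October 4, 2007 is within that limit.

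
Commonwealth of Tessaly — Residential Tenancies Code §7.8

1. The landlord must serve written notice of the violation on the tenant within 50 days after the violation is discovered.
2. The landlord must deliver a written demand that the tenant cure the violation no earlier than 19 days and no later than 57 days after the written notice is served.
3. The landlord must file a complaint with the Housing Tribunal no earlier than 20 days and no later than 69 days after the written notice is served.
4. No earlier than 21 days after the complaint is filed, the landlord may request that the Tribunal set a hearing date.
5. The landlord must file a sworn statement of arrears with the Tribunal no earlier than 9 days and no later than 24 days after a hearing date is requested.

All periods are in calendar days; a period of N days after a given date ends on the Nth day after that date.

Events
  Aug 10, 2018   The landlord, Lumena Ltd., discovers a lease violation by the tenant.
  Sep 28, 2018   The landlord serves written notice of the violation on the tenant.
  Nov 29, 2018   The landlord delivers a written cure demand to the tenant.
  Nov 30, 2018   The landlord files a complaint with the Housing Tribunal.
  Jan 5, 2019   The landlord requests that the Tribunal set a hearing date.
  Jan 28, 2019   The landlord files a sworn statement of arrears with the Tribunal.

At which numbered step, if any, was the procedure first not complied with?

Step 2

Step 1 — counting 50 days from Aug 10, 2018 (when the violation is discovered) gives a deadline of Sep 29, 2018; Sep 28, 2018 is within that limit.
Step 2 — 19 and 57 days from Sep 28, 2018 (when the written notice is served) are Oct 17, 2018 and Nov 24, 2018 respectively; done Nov 29, 2018 — 5 days after the window closed.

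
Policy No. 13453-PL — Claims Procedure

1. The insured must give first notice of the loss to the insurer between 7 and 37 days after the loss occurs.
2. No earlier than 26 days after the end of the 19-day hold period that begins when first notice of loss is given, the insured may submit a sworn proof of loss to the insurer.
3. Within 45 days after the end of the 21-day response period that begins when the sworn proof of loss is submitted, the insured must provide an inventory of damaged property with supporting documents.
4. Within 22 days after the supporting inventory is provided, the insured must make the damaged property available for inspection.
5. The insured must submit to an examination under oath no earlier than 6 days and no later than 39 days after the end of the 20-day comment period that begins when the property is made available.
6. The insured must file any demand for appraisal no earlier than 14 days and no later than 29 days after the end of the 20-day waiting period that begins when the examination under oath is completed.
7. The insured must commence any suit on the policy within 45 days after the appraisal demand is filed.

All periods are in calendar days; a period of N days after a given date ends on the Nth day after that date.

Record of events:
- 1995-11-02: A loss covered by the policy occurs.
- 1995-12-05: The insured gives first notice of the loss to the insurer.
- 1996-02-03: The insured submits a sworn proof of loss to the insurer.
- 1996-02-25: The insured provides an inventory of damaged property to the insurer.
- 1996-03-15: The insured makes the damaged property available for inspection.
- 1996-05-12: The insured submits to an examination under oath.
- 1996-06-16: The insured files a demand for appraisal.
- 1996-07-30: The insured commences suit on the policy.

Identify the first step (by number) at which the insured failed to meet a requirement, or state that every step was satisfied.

Step 1: the window is 7–37 days after 1995-11-02 (when the loss occurs), so 1995-11-09 through 1995-12-09; done 1995-12-05, which is between those dates.
Step 2: the earliest permitted date is 26 days after 1995-12-24 (end of the 19-day hold period, which began when first notice of loss is given on 1995-12-05), i.e. 1996-01-19; 1996-02-03 is on or after that date.
Step 3: 45 days after 1996-02-24 (end of the 21-day response period, which began when the sworn proof of loss is submitted on 1996-02-03) is 1996-04-09; completed 1996-02-25, before the deadline.
Step 4: 22 days after 1996-02-25 (when the supporting inventory is provided) is 1996-03-18; completed 1996-03-15, before the deadline.
Step 5: the window is 6–39 days after 1996-04-04 (end of the 20-day comment period, which began when the property is made available on 1996-03-15), so 1996-04-10 through 1996-05-13; 1996-05-12 falls inside that range.
Step 6: the window is 14–29 days after 1996-06-01 (end of the 20-day waiting period, which began when the examination under oath is completed on 1996-05-12), so 1996-06-15 through 1996-06-30; 1996-06-16 falls inside that range.
Step 7: 45 days after 1996-06-16 (when the appraisal demand is filed) is 1996-07-31; done 1996-07-30 — timely.

None — every step was satisfied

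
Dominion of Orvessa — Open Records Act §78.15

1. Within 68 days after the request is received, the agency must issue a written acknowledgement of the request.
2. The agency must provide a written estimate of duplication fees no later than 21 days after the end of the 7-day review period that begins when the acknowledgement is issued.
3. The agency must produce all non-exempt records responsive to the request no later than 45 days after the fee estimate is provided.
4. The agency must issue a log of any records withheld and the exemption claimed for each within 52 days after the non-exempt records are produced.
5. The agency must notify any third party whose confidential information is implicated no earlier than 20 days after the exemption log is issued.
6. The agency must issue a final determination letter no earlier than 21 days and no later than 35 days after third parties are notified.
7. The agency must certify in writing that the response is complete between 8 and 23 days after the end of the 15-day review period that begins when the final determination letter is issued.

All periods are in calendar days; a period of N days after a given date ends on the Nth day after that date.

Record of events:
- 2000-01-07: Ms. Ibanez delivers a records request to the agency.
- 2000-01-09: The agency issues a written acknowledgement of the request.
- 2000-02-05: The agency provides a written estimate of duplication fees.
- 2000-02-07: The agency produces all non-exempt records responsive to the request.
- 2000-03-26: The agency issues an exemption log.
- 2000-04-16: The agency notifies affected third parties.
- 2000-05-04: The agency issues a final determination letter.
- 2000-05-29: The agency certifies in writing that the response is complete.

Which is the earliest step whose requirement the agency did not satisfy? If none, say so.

Step 1 — counting 68 days from 2000-01-07 (when the request is received) gives a deadline of 2000-03-15; done 2000-01-09 — timely.
Step 2 — counting 21 days from 2000-01-16 (end of the 7-day review period, which began when the acknowledgement is issued on 2000-01-09) gives a deadline of 2000-02-06; done 2000-02-05 — timely.
Step 3 — counting 45 days from 2000-02-05 (when the fee estimate is provided) gives a deadline of 2000-03-21; completed 2000-02-07, before the deadline.
Step 4 — counting 52 days from 2000-02-07 (when the non-exempt records are produced) gives a deadline of 2000-03-30; done 2000-03-26 — timely.
Step 5 — must wait 20 days from 2000-03-26 (when the exemption log is issued), so not before 2000-04-15; 2000-04-16 is on or after that date.
Step 6 — 21 and 35 days from 2000-04-16 (when third parties are notified) are 2000-05-07 and 2000-05-21 respectively; 2000-05-04 is 3 days too early.
No need to go further; step 6 was not satisfied.

Step 6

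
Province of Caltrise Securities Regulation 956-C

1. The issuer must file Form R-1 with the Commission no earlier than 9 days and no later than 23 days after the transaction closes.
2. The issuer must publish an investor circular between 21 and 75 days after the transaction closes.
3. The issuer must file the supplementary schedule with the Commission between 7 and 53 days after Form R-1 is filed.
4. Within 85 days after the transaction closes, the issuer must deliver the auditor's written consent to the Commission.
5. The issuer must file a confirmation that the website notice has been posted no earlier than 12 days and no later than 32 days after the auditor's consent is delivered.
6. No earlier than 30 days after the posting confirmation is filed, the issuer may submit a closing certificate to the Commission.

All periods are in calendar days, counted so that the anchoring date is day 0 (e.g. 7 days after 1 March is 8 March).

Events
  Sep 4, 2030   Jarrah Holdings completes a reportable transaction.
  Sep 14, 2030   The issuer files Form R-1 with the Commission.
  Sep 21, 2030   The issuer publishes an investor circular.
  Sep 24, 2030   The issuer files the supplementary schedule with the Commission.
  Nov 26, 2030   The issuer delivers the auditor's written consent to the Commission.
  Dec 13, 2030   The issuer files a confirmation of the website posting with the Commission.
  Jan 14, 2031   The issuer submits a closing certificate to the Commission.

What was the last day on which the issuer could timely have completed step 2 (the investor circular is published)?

Step 2 runs from Sep 4, 2030, when the transaction closes. The window is 21–75 days after Sep 4, 2030; it closes on Nov 18, 2030.

Nov 18, 2030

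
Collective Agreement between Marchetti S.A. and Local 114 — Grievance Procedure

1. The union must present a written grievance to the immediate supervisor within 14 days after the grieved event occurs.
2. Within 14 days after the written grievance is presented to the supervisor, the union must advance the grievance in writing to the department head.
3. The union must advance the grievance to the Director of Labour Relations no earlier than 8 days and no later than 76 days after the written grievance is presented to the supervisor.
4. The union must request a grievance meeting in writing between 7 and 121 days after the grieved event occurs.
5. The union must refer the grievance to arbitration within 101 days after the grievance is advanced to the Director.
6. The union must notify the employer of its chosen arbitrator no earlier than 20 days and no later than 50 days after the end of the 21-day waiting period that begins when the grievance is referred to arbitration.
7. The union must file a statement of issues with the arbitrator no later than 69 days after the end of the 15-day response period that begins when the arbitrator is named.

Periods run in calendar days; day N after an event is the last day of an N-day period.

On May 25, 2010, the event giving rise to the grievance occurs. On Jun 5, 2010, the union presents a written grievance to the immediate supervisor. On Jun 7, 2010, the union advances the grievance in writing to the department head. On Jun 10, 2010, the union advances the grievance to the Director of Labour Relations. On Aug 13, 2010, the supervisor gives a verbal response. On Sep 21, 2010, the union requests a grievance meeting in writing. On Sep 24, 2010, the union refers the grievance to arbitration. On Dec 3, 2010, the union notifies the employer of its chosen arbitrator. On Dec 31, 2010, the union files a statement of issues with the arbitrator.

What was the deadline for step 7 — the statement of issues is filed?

Feb 25, 2011

The arbitrator is named on Dec 3, 2010; the 15-day response period therefore ends Dec 18, 2010, and step 7 runs from that date. 69 days after Dec 18, 2010 is Feb 25, 2011.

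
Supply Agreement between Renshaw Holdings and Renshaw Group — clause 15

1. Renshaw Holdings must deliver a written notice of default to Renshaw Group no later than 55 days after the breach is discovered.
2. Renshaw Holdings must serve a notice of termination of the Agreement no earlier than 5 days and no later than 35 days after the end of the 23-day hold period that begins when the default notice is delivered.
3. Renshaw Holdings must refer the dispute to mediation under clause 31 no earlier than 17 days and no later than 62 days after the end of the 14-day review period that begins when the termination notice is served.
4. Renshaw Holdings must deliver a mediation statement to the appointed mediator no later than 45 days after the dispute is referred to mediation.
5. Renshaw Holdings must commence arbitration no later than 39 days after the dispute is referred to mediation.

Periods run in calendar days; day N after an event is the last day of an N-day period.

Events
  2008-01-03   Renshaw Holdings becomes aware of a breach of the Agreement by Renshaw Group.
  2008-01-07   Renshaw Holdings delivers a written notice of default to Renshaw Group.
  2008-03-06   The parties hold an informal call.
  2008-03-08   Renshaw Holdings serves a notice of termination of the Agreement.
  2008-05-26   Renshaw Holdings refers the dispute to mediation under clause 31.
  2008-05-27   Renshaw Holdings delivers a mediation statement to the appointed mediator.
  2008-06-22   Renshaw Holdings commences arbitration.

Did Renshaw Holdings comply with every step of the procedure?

Step 1: 55 days after 2008-01-03 (when the breach is discovered) is 2008-02-27; done 2008-01-07 — timely.
Step 2: the window is 5–35 days after 2008-01-30 (end of the 23-day hold period, which began when the default notice is delivered on 2008-01-07), so 2008-02-04 through 2008-03-05; 2008-03-08 is 3 days past the end of the window.
The procedure was therefore not followed at step 2.

No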